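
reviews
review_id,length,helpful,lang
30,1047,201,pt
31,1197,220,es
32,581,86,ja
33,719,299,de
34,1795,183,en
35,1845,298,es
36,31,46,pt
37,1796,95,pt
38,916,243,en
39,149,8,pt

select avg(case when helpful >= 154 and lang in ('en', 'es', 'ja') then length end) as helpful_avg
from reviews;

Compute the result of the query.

1438.25

review_id=30: ✗
review_id=31: ✓ → 1197
review_id=32: ✗
review_id=33: ✗
review_id=34: ✓ → 1795
review_id=35: ✓ → 1845
review_id=36: ✗
review_id=37: ✗
review_id=38: ✓ → 916
review_id=39: ✗
helpful_avg = (1197 + 1795 + 1845 + 916) / 4 = 1438.25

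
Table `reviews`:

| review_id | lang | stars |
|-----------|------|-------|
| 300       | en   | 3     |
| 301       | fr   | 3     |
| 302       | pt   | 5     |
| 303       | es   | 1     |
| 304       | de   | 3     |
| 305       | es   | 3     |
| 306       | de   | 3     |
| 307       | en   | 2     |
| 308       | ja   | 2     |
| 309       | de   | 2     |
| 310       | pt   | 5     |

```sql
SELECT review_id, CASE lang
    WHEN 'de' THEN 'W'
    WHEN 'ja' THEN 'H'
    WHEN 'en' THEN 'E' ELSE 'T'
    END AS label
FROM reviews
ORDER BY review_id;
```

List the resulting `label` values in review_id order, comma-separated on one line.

review_id=300: lang='en' → E
review_id=301: ELSE → T
review_id=302: ELSE → T
review_id=303: ELSE → T
review_id=304: lang='de' → W
review_id=305: ELSE → T
review_id=306: lang='de' → W
review_id=307: lang='en' → E
review_id=308: lang='ja' → H
review_id=309: lang='de' → W
review_id=310: ELSE → T

E, T, T, T, W, T, W, E, H, W, T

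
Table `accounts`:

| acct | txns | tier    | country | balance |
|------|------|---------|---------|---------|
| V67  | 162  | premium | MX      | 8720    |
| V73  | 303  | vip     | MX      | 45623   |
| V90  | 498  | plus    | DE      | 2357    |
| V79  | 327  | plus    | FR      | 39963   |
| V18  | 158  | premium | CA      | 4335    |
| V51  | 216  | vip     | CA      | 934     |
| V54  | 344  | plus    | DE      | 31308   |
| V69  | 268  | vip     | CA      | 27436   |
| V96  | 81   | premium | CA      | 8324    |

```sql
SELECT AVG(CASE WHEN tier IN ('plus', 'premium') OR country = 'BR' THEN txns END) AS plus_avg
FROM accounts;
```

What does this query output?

acct=V67: ✓ → 162
acct=V73: ✗
acct=V90: ✓ → 498
acct=V79: ✓ → 327
acct=V18: ✓ → 158
acct=V51: ✗
acct=V54: ✓ → 344
acct=V69: ✗
acct=V96: ✓ → 81
plus_avg = (162 + 498 + 327 + 158 + 344 + 81) / 6 = 261.6666666667

261.6666666667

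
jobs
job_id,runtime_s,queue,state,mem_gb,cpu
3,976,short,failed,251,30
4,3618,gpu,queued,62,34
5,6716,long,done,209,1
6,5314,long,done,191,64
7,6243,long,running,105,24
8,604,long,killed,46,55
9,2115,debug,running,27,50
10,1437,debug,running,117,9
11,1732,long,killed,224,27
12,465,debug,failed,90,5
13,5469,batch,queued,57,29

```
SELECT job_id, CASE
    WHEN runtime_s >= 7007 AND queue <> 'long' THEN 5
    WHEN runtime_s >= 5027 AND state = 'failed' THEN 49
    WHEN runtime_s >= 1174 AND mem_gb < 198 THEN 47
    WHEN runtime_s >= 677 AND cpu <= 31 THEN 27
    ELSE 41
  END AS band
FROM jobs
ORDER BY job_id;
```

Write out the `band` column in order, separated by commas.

27, 47, 27, 47, 47, 41, 47, 47, 27, 41, 47

job_id=3: runtime_s >= 677 AND cpu <= 31 → 27
job_id=4: runtime_s >= 1174 AND mem_gb < 198 → 47
job_id=5: runtime_s >= 677 AND cpu <= 31 → 27
job_id=6: runtime_s >= 1174 AND mem_gb < 198 → 47
job_id=7: runtime_s >= 1174 AND mem_gb < 198 → 47
job_id=8: ELSE → 41
job_id=9: runtime_s >= 1174 AND mem_gb < 198 → 47
job_id=10: runtime_s >= 1174 AND mem_gb < 198 → 47
job_id=11: runtime_s >= 677 AND cpu <= 31 → 27
job_id=12: ELSE → 41
job_id=13: runtime_s >= 1174 AND mem_gb < 198 → 47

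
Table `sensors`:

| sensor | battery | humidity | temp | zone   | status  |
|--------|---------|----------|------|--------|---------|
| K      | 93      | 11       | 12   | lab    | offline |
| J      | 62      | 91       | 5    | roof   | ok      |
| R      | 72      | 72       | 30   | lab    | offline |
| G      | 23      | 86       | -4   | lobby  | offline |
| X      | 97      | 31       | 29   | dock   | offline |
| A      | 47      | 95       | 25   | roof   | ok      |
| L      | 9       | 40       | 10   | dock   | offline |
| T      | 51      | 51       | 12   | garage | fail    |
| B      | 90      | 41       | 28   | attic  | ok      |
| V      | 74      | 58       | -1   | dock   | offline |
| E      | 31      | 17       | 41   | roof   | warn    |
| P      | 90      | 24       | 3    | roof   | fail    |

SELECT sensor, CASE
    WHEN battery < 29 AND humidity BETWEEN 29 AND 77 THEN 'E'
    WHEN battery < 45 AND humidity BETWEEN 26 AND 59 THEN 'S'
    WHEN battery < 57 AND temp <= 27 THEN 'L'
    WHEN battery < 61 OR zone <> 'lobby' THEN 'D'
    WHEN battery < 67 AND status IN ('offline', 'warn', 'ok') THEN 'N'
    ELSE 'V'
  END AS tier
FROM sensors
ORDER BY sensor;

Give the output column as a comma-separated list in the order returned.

L, D, D, L, D, D, E, D, D, L, D, D

sensor=A: battery < 57 AND temp <= 27 → L
sensor=B: battery < 61 OR zone <> 'lobby' → D
sensor=E: battery < 61 OR zone <> 'lobby' → D
sensor=G: battery < 57 AND temp <= 27 → L
sensor=J: battery < 61 OR zone <> 'lobby' → D
sensor=K: battery < 61 OR zone <> 'lobby' → D
sensor=L: battery < 29 AND humidity BETWEEN 29 AND 77 → E
sensor=P: battery < 61 OR zone <> 'lobby' → D
sensor=R: battery < 61 OR zone <> 'lobby' → D
sensor=T: battery < 57 AND temp <= 27 → L
sensor=V: battery < 61 OR zone <> 'lobby' → D
sensor=X: battery < 61 OR zone <> 'lobby' → D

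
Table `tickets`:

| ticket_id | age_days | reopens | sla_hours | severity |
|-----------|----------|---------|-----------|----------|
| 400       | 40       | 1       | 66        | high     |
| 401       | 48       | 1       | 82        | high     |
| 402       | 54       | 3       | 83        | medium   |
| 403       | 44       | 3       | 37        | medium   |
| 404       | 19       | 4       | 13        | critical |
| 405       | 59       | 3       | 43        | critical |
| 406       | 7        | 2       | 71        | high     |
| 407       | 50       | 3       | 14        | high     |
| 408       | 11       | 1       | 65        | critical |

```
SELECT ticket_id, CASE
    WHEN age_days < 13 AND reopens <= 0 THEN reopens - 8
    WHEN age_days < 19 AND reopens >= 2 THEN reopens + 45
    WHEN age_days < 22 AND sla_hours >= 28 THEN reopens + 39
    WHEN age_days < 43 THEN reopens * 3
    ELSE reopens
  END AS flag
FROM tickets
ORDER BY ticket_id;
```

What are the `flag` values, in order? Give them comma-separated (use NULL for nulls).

ticket_id=400: age_days < 43 → 3
ticket_id=401: ELSE → 1
ticket_id=402: ELSE → 3
ticket_id=403: ELSE → 3
ticket_id=404: age_days < 43 → 12
ticket_id=405: ELSE → 3
ticket_id=406: age_days < 19 AND reopens >= 2 → 47
ticket_id=407: ELSE → 3
ticket_id=408: age_days < 22 AND sla_hours >= 28 → 40

3, 1, 3, 3, 12, 3, 47, 3, 40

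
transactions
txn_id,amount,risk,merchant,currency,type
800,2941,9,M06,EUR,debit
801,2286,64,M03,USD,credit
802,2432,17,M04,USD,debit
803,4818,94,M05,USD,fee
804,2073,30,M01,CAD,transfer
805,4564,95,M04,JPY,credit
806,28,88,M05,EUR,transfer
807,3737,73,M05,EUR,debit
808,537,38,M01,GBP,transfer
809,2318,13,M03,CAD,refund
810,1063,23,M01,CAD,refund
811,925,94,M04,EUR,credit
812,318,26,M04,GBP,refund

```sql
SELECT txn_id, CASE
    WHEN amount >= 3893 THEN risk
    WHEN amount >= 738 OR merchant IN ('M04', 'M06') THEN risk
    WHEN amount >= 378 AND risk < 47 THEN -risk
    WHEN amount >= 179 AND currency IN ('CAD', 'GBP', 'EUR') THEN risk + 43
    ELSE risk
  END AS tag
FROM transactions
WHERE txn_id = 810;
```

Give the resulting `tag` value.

txn_id = 810: amount=1063, risk=23, merchant=M01, currency=CAD, type=refund.
amount >= 3893 → false
amount >= 738 OR merchant IN ('M04', 'M06') → true → 23

23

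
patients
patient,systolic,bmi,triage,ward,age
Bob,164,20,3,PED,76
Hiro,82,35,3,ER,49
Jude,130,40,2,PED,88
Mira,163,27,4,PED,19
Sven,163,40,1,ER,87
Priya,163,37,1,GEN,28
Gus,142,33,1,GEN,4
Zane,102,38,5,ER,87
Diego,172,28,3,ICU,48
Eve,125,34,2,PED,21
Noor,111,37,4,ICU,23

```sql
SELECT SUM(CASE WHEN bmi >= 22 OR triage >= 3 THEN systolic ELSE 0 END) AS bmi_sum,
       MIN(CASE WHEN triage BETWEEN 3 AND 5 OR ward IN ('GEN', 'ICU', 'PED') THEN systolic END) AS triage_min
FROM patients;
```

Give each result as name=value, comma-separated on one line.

bmi_sum=1517, triage_min=82

[bmi_sum: bmi >= 22 OR triage >= 3]
patient=Bob: ✓ → 164
patient=Hiro: ✓ → 82
patient=Jude: ✓ → 130
patient=Mira: ✓ → 163
patient=Sven: ✓ → 163
patient=Priya: ✓ → 163
patient=Gus: ✓ → 142
patient=Zane: ✓ → 102
patient=Diego: ✓ → 172
patient=Eve: ✓ → 125
patient=Noor: ✓ → 111
bmi_sum = 164 + 82 + 130 + 163 + 163 + 163 + 142 + 102 + 172 + 125 + 111 = 1517
—
[triage_min: triage BETWEEN 3 AND 5 OR ward IN ('GEN', 'ICU', 'PED')]
patient=Bob: ✓ → 164
patient=Hiro: ✓ → 82
patient=Jude: ✓ → 130
patient=Mira: ✓ → 163
patient=Sven: ✗
patient=Priya: ✓ → 163
patient=Gus: ✓ → 142
patient=Zane: ✓ → 102
patient=Diego: ✓ → 172
patient=Eve: ✓ → 125
patient=Noor: ✓ → 111
triage_min = MIN(164, 82, 130, 163, 163, 142, 102, 172, 125, 111) = 82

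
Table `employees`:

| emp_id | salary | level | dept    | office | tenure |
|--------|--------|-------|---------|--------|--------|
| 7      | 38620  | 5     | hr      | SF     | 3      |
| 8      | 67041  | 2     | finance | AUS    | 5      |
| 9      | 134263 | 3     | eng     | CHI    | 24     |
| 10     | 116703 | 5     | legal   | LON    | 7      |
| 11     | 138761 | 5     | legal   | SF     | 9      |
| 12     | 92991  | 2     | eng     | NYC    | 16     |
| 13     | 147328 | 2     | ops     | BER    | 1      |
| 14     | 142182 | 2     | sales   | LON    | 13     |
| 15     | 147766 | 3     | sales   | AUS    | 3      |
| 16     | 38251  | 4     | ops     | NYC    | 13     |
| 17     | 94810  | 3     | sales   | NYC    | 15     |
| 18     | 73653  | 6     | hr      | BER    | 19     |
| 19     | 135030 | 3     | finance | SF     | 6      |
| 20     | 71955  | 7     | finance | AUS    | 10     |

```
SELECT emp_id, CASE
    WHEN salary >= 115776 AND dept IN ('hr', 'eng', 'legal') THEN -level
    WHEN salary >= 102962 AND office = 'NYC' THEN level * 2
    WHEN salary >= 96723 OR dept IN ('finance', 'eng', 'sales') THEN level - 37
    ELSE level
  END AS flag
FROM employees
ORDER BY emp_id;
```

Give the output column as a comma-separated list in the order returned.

5, -35, -3, -5, -5, -35, -35, -35, -34, 4, -34, 6, -34, -30

emp_id=7: ELSE → 5
emp_id=8: salary >= 96723 OR dept IN ('finance', 'eng', 'sales') → -35
emp_id=9: salary >= 115776 AND dept IN ('hr', 'eng', 'legal') → -3
emp_id=10: salary >= 115776 AND dept IN ('hr', 'eng', 'legal') → -5
emp_id=11: salary >= 115776 AND dept IN ('hr', 'eng', 'legal') → -5
emp_id=12: salary >= 96723 OR dept IN ('finance', 'eng', 'sales') → -35
emp_id=13: salary >= 96723 OR dept IN ('finance', 'eng', 'sales') → -35
emp_id=14: salary >= 96723 OR dept IN ('finance', 'eng', 'sales') → -35
emp_id=15: salary >= 96723 OR dept IN ('finance', 'eng', 'sales') → -34
emp_id=16: ELSE → 4
emp_id=17: salary >= 96723 OR dept IN ('finance', 'eng', 'sales') → -34
emp_id=18: ELSE → 6
emp_id=19: salary >= 96723 OR dept IN ('finance', 'eng', 'sales') → -34
emp_id=20: salary >= 96723 OR dept IN ('finance', 'eng', 'sales') → -30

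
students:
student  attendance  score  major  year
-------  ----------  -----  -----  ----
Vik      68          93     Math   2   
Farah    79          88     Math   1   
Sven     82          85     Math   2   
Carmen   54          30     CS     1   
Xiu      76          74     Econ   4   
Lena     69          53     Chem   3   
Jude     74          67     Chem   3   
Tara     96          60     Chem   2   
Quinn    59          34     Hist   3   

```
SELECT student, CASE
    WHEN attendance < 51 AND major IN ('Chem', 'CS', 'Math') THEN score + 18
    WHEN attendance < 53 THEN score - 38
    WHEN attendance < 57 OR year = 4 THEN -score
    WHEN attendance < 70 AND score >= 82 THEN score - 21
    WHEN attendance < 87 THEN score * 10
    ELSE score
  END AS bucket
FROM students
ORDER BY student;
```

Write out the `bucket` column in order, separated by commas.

student=Carmen: attendance < 57 OR year = 4 → -30
student=Farah: attendance < 87 → 880
student=Jude: attendance < 87 → 670
student=Lena: attendance < 87 → 530
student=Quinn: attendance < 87 → 340
student=Sven: attendance < 87 → 850
student=Tara: ELSE → 60
student=Vik: attendance < 70 AND score >= 82 → 72
student=Xiu: attendance < 57 OR year = 4 → -74

-30, 880, 670, 530, 340, 850, 60, 72, -74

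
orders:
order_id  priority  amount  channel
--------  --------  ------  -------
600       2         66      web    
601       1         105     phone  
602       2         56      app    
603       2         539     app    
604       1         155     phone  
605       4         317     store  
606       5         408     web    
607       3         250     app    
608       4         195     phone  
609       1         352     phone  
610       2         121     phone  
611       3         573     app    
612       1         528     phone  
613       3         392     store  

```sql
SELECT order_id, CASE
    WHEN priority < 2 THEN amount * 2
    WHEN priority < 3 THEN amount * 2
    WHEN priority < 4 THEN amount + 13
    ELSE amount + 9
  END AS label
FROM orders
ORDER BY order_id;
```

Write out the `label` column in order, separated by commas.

132, 210, 112, 1078, 310, 326, 417, 263, 204, 704, 242, 586, 1056, 405

order_id=600: priority < 3 → 132
order_id=601: priority < 2 → 210
order_id=602: priority < 3 → 112
order_id=603: priority < 3 → 1078
order_id=604: priority < 2 → 310
order_id=605: ELSE → 326
order_id=606: ELSE → 417
order_id=607: priority < 4 → 263
order_id=608: ELSE → 204
order_id=609: priority < 2 → 704
order_id=610: priority < 3 → 242
order_id=611: priority < 4 → 586
order_id=612: priority < 2 → 1056
order_id=613: priority < 4 → 405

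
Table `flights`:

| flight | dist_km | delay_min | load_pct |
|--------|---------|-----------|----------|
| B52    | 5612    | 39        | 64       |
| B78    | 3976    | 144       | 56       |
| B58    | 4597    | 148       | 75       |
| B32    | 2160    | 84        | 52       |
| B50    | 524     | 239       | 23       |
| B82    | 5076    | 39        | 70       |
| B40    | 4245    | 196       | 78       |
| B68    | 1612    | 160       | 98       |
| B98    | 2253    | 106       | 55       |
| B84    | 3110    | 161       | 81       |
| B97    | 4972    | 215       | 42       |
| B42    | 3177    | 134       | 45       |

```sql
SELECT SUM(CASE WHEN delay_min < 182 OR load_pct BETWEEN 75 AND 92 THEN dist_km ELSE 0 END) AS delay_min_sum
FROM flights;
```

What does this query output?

flight=B52: ✓ → 5612
flight=B78: ✓ → 3976
flight=B58: ✓ → 4597
flight=B32: ✓ → 2160
flight=B50: ✗
flight=B82: ✓ → 5076
flight=B40: ✓ → 4245
flight=B68: ✓ → 1612
flight=B98: ✓ → 2253
flight=B84: ✓ → 3110
flight=B97: ✗
flight=B42: ✓ → 3177
delay_min_sum = 5612 + 3976 + 4597 + 2160 + 5076 + 4245 + 1612 + 2253 + 3110 + 3177 = 35818

35818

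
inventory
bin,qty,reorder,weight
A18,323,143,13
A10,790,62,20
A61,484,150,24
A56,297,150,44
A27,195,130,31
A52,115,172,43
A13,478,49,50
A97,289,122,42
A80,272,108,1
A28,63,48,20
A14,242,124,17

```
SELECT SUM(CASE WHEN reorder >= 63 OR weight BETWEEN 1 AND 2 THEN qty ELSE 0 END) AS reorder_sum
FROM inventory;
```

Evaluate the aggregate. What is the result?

bin=A18: ✓ → 323
bin=A10: ✗
bin=A61: ✓ → 484
bin=A56: ✓ → 297
bin=A27: ✓ → 195
bin=A52: ✓ → 115
bin=A13: ✗
bin=A97: ✓ → 289
bin=A80: ✓ → 272
bin=A28: ✗
bin=A14: ✓ → 242
reorder_sum = 323 + 484 + 297 + 195 + 115 + 289 + 272 + 242 = 2217

2217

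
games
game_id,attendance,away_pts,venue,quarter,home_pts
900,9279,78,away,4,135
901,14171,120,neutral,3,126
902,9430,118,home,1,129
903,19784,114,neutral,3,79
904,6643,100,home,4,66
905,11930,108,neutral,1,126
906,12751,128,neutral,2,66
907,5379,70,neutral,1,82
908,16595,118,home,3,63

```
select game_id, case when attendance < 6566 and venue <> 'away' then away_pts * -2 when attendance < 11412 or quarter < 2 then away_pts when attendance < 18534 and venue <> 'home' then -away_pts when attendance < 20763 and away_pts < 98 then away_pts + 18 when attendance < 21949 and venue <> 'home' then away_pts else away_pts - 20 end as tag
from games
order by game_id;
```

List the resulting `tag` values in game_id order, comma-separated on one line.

game_id=900: attendance < 11412 or quarter < 2 → 78
game_id=901: attendance < 18534 and venue <> 'home' → -120
game_id=902: attendance < 11412 or quarter < 2 → 118
game_id=903: attendance < 21949 and venue <> 'home' → 114
game_id=904: attendance < 11412 or quarter < 2 → 100
game_id=905: attendance < 11412 or quarter < 2 → 108
game_id=906: attendance < 18534 and venue <> 'home' → -128
game_id=907: attendance < 6566 and venue <> 'away' → -140
game_id=908: ELSE → 98

78, -120, 118, 114, 100, 108, -128, -140, 98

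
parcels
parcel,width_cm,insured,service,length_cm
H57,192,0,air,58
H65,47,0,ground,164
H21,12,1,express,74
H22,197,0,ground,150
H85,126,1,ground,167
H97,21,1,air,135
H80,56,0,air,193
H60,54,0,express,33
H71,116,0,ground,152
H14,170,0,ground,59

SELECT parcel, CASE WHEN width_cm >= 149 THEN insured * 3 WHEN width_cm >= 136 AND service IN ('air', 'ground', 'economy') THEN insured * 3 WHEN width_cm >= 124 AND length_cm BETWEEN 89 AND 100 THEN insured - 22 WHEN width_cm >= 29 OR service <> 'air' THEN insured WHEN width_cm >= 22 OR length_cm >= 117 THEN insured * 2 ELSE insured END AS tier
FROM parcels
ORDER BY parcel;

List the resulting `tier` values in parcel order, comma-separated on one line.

0, 1, 0, 0, 0, 0, 0, 0, 1, 2

parcel=H14: width_cm >= 149 → 0
parcel=H21: width_cm >= 29 OR service <> 'air' → 1
parcel=H22: width_cm >= 149 → 0
parcel=H57: width_cm >= 149 → 0
parcel=H60: width_cm >= 29 OR service <> 'air' → 0
parcel=H65: width_cm >= 29 OR service <> 'air' → 0
parcel=H71: width_cm >= 29 OR service <> 'air' → 0
parcel=H80: width_cm >= 29 OR service <> 'air' → 0
parcel=H85: width_cm >= 29 OR service <> 'air' → 1
parcel=H97: width_cm >= 22 OR length_cm >= 117 → 2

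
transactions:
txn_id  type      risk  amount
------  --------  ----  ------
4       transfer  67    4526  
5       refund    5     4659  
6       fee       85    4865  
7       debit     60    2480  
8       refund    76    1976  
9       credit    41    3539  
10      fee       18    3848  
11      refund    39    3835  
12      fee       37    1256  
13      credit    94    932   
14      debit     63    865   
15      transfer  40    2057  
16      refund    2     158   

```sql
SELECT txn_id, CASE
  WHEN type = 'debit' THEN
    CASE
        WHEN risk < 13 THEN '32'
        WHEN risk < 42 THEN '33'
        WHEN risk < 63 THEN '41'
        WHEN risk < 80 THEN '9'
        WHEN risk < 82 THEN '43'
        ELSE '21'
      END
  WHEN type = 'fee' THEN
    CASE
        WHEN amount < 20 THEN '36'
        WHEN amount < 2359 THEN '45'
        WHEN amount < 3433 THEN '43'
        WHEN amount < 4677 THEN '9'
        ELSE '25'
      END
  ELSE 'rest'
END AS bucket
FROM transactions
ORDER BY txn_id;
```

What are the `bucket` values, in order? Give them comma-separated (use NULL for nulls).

rest, rest, 25, 41, rest, rest, 9, rest, 45, rest, 9, rest, rest

txn_id=4: type='transfer' → outer ELSE → rest
txn_id=5: type='refund' → outer ELSE → rest
txn_id=6: type='fee' → inner[ELSE] → 25
txn_id=7: type='debit' → inner[risk < 63] → 41
txn_id=8: type='refund' → outer ELSE → rest
txn_id=9: type='credit' → outer ELSE → rest
txn_id=10: type='fee' → inner[amount < 4677] → 9
txn_id=11: type='refund' → outer ELSE → rest
txn_id=12: type='fee' → inner[amount < 2359] → 45
txn_id=13: type='credit' → outer ELSE → rest
txn_id=14: type='debit' → inner[risk < 80] → 9
txn_id=15: type='transfer' → outer ELSE → rest
txn_id=16: type='refund' → outer ELSE → rest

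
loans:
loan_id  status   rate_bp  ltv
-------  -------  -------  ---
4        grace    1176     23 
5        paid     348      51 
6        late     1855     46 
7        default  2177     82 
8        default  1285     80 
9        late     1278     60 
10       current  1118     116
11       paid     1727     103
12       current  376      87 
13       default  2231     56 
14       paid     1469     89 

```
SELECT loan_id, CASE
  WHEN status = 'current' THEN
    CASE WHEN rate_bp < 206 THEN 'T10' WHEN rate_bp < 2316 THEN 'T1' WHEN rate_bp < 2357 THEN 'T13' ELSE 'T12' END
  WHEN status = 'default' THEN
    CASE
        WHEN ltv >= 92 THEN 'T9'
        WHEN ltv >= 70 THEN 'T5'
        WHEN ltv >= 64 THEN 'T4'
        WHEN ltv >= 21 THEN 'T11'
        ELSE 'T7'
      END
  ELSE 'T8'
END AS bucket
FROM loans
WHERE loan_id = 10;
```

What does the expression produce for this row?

T1

loan_id = 10: status=current, rate_bp=1118, ltv=116.
status='current' → inner[rate_bp < 2316] → T1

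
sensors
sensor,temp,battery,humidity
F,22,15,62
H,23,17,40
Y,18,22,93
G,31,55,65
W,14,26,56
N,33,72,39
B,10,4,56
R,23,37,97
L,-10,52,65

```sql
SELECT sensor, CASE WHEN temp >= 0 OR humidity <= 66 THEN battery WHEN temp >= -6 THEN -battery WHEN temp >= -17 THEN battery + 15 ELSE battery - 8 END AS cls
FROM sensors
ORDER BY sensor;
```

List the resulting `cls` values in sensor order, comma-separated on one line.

sensor=B: temp >= 0 OR humidity <= 66 → 4
sensor=F: temp >= 0 OR humidity <= 66 → 15
sensor=G: temp >= 0 OR humidity <= 66 → 55
sensor=H: temp >= 0 OR humidity <= 66 → 17
sensor=L: temp >= 0 OR humidity <= 66 → 52
sensor=N: temp >= 0 OR humidity <= 66 → 72
sensor=R: temp >= 0 OR humidity <= 66 → 37
sensor=W: temp >= 0 OR humidity <= 66 → 26
sensor=Y: temp >= 0 OR humidity <= 66 → 22

4, 15, 55, 17, 52, 72, 37, 26, 22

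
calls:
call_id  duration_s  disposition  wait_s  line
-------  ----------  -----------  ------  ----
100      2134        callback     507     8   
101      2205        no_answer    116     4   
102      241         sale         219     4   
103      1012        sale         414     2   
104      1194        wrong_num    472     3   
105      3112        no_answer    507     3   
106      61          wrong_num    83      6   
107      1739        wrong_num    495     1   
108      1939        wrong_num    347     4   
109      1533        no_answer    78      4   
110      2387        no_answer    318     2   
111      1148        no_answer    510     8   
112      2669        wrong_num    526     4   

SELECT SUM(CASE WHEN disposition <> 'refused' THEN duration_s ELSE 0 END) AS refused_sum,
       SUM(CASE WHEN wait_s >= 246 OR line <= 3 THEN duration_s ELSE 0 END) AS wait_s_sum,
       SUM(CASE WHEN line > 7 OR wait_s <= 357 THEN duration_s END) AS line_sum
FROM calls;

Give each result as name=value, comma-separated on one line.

[refused_sum: disposition <> 'refused']
call_id=100: ✓ → 2134
call_id=101: ✓ → 2205
call_id=102: ✓ → 241
call_id=103: ✓ → 1012
call_id=104: ✓ → 1194
call_id=105: ✓ → 3112
call_id=106: ✓ → 61
call_id=107: ✓ → 1739
call_id=108: ✓ → 1939
call_id=109: ✓ → 1533
call_id=110: ✓ → 2387
call_id=111: ✓ → 1148
call_id=112: ✓ → 2669
refused_sum = 2134 + 2205 + 241 + 1012 + 1194 + 3112 + 61 + 1739 + 1939 + 1533 + 2387 + 1148 + 2669 = 21374
—
[wait_s_sum: wait_s >= 246 OR line <= 3]
call_id=100: ✓ → 2134
call_id=101: ✗
call_id=102: ✗
call_id=103: ✓ → 1012
call_id=104: ✓ → 1194
call_id=105: ✓ → 3112
call_id=106: ✗
call_id=107: ✓ → 1739
call_id=108: ✓ → 1939
call_id=109: ✗
call_id=110: ✓ → 2387
call_id=111: ✓ → 1148
call_id=112: ✓ → 2669
wait_s_sum = 2134 + 1012 + 1194 + 3112 + 1739 + 1939 + 2387 + 1148 + 2669 = 17334
—
[line_sum: line > 7 OR wait_s <= 357]
call_id=100: ✓ → 2134
call_id=101: ✓ → 2205
call_id=102: ✓ → 241
call_id=103: ✗
call_id=104: ✗
call_id=105: ✗
call_id=106: ✓ → 61
call_id=107: ✗
call_id=108: ✓ → 1939
call_id=109: ✓ → 1533
call_id=110: ✓ → 2387
call_id=111: ✓ → 1148
call_id=112: ✗
line_sum = 2134 + 2205 + 241 + 61 + 1939 + 1533 + 2387 + 1148 = 11648

refused_sum=21374, wait_s_sum=17334, line_sum=11648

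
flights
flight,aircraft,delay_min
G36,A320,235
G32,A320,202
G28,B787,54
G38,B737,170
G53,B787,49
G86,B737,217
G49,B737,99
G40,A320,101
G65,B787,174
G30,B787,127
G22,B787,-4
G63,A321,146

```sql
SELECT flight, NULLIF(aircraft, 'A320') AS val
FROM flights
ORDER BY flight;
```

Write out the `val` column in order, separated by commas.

B787, B787, B787, NULL, NULL, B737, NULL, B737, B787, A321, B787, B737

flight=G22: aircraft=B787 vs A320: differ → B787
flight=G28: aircraft=B787 vs A320: differ → B787
flight=G30: aircraft=B787 vs A320: differ → B787
flight=G32: aircraft=A320 vs A320: equal → NULL
flight=G36: aircraft=A320 vs A320: equal → NULL
flight=G38: aircraft=B737 vs A320: differ → B737
flight=G40: aircraft=A320 vs A320: equal → NULL
flight=G49: aircraft=B737 vs A320: differ → B737
flight=G53: aircraft=B787 vs A320: differ → B787
flight=G63: aircraft=A321 vs A320: differ → A321
flight=G65: aircraft=B787 vs A320: differ → B787
flight=G86: aircraft=B737 vs A320: differ → B737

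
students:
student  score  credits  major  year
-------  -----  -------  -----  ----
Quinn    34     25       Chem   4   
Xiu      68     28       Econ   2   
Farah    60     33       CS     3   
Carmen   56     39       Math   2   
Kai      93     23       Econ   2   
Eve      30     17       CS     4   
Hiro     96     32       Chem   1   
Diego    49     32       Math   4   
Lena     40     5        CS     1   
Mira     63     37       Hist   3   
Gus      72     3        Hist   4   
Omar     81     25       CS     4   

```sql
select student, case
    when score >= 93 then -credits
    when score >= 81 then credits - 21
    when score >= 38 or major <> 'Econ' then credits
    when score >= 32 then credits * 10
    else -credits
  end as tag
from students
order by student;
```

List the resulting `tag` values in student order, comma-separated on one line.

student=Carmen: score >= 38 or major <> 'Econ' → 39
student=Diego: score >= 38 or major <> 'Econ' → 32
student=Eve: score >= 38 or major <> 'Econ' → 17
student=Farah: score >= 38 or major <> 'Econ' → 33
student=Gus: score >= 38 or major <> 'Econ' → 3
student=Hiro: score >= 93 → -32
student=Kai: score >= 93 → -23
student=Lena: score >= 38 or major <> 'Econ' → 5
student=Mira: score >= 38 or major <> 'Econ' → 37
student=Omar: score >= 81 → 4
student=Quinn: score >= 38 or major <> 'Econ' → 25
student=Xiu: score >= 38 or major <> 'Econ' → 28

39, 32, 17, 33, 3, -32, -23, 5, 37, 4, 25, 28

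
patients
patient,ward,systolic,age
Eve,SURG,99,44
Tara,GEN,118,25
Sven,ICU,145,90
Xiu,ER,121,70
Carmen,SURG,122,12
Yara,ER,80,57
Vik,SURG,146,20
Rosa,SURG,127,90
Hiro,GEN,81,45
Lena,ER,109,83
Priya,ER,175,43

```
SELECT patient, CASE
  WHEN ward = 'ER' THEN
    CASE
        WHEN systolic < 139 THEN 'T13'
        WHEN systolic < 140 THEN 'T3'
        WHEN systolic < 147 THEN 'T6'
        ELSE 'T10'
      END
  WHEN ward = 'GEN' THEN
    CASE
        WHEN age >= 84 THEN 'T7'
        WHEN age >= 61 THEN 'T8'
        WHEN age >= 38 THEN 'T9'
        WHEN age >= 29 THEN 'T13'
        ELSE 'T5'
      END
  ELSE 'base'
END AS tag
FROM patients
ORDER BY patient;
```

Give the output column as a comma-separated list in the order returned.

base, base, T9, T13, T10, base, base, T5, base, T13, T13

patient=Carmen: ward='SURG' → outer ELSE → base
patient=Eve: ward='SURG' → outer ELSE → base
patient=Hiro: ward='GEN' → inner[age >= 38] → T9
patient=Lena: ward='ER' → inner[systolic < 139] → T13
patient=Priya: ward='ER' → inner[ELSE] → T10
patient=Rosa: ward='SURG' → outer ELSE → base
patient=Sven: ward='ICU' → outer ELSE → base
patient=Tara: ward='GEN' → inner[ELSE] → T5
patient=Vik: ward='SURG' → outer ELSE → base
patient=Xiu: ward='ER' → inner[systolic < 139] → T13
patient=Yara: ward='ER' → inner[systolic < 139] → T13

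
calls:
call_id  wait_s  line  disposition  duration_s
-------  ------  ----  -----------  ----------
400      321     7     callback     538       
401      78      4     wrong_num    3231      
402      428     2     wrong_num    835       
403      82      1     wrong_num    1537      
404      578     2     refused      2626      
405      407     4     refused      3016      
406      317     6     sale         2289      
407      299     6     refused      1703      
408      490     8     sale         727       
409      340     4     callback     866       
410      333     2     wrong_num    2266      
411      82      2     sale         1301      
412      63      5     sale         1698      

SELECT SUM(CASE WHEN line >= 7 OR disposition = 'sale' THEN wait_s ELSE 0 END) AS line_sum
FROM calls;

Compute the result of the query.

1273

call_id=400: ✓ → 321
call_id=401: ✗
call_id=402: ✗
call_id=403: ✗
call_id=404: ✗
call_id=405: ✗
call_id=406: ✓ → 317
call_id=407: ✗
call_id=408: ✓ → 490
call_id=409: ✗
call_id=410: ✗
call_id=411: ✓ → 82
call_id=412: ✓ → 63
line_sum = 321 + 317 + 490 + 82 + 63 = 1273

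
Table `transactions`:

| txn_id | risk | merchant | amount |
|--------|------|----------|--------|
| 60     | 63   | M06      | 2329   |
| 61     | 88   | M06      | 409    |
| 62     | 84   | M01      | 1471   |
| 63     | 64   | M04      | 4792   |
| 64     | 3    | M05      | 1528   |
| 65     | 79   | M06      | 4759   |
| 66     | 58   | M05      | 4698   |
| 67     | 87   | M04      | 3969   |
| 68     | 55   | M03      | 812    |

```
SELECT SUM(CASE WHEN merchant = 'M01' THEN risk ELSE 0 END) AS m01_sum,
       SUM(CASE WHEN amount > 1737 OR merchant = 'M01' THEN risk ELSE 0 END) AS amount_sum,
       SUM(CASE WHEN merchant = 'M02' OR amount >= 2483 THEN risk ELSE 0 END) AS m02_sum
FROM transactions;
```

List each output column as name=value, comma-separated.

m01_sum=84, amount_sum=435, m02_sum=288

[m01_sum: merchant = 'M01']
txn_id=60: ✗
txn_id=61: ✗
txn_id=62: ✓ → 84
txn_id=63: ✗
txn_id=64: ✗
txn_id=65: ✗
txn_id=66: ✗
txn_id=67: ✗
txn_id=68: ✗
m01_sum = 84
—
[amount_sum: amount > 1737 OR merchant = 'M01']
txn_id=60: ✓ → 63
txn_id=61: ✗
txn_id=62: ✓ → 84
txn_id=63: ✓ → 64
txn_id=64: ✗
txn_id=65: ✓ → 79
txn_id=66: ✓ → 58
txn_id=67: ✓ → 87
txn_id=68: ✗
amount_sum = 63 + 84 + 64 + 79 + 58 + 87 = 435
—
[m02_sum: merchant = 'M02' OR amount >= 2483]
txn_id=60: ✗
txn_id=61: ✗
txn_id=62: ✗
txn_id=63: ✓ → 64
txn_id=64: ✗
txn_id=65: ✓ → 79
txn_id=66: ✓ → 58
txn_id=67: ✓ → 87
txn_id=68: ✗
m02_sum = 64 + 79 + 58 + 87 = 288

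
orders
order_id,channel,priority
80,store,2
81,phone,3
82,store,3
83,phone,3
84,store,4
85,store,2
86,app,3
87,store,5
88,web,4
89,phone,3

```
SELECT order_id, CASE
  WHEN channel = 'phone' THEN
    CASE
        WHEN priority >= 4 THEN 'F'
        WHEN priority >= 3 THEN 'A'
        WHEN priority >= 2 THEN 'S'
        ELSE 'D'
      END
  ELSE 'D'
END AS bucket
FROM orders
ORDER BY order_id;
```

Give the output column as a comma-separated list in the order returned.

D, A, D, A, D, D, D, D, D, A

order_id=80: channel='store' → outer ELSE → D
order_id=81: channel='phone' → inner[priority >= 3] → A
order_id=82: channel='store' → outer ELSE → D
order_id=83: channel='phone' → inner[priority >= 3] → A
order_id=84: channel='store' → outer ELSE → D
order_id=85: channel='store' → outer ELSE → D
order_id=86: channel='app' → outer ELSE → D
order_id=87: channel='store' → outer ELSE → D
order_id=88: channel='web' → outer ELSE → D
order_id=89: channel='phone' → inner[priority >= 3] → A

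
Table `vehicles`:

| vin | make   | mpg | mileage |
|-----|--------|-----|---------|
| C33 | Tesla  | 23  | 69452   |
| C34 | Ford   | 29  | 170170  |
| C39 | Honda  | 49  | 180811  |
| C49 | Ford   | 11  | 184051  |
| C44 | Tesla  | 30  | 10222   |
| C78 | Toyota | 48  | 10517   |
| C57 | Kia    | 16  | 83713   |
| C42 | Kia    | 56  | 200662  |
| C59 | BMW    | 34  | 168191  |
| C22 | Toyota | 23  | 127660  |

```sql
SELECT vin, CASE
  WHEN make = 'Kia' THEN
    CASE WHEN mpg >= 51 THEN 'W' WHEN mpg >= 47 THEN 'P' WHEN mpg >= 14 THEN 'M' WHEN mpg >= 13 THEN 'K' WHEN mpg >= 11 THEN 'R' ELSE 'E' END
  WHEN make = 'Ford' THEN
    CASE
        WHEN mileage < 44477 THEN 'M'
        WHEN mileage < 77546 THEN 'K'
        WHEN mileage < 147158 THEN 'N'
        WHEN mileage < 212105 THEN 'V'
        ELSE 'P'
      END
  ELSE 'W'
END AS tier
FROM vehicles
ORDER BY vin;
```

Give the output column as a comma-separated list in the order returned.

W, W, V, W, W, W, V, M, W, W

vin=C22: make='Toyota' → outer ELSE → W
vin=C33: make='Tesla' → outer ELSE → W
vin=C34: make='Ford' → inner[mileage < 212105] → V
vin=C39: make='Honda' → outer ELSE → W
vin=C42: make='Kia' → inner[mpg >= 51] → W
vin=C44: make='Tesla' → outer ELSE → W
vin=C49: make='Ford' → inner[mileage < 212105] → V
vin=C57: make='Kia' → inner[mpg >= 14] → M
vin=C59: make='BMW' → outer ELSE → W
vin=C78: make='Toyota' → outer ELSE → W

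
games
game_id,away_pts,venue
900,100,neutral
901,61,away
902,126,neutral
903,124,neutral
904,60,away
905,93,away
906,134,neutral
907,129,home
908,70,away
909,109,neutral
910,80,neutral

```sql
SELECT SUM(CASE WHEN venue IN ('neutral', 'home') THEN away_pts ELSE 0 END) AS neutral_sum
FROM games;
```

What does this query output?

802

game_id=900: ✓ → 100
game_id=901: ✗
game_id=902: ✓ → 126
game_id=903: ✓ → 124
game_id=904: ✗
game_id=905: ✗
game_id=906: ✓ → 134
game_id=907: ✓ → 129
game_id=908: ✗
game_id=909: ✓ → 109
game_id=910: ✓ → 80
neutral_sum = 100 + 126 + 124 + 134 + 129 + 109 + 80 = 802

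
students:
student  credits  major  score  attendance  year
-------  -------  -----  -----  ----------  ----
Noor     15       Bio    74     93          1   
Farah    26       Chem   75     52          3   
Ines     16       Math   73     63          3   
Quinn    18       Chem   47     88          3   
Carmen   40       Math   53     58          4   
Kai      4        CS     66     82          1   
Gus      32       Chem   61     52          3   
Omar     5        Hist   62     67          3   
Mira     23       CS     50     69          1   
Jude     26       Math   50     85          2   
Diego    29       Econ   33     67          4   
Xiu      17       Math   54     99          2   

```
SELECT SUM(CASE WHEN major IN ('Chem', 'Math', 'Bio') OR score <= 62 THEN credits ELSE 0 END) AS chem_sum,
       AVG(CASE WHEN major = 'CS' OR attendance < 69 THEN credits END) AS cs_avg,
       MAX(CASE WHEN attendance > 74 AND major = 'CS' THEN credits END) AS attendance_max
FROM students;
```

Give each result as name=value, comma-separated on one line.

chem_sum=247, cs_avg=21.875, attendance_max=4

[chem_sum: major IN ('Chem', 'Math', 'Bio') OR score <= 62]
student=Noor: ✓ → 15
student=Farah: ✓ → 26
student=Ines: ✓ → 16
student=Quinn: ✓ → 18
student=Carmen: ✓ → 40
student=Kai: ✗
student=Gus: ✓ → 32
student=Omar: ✓ → 5
student=Mira: ✓ → 23
student=Jude: ✓ → 26
student=Diego: ✓ → 29
student=Xiu: ✓ → 17
chem_sum = 15 + 26 + 16 + 18 + 40 + 32 + 5 + 23 + 26 + 29 + 17 = 247
—
[cs_avg: major = 'CS' OR attendance < 69]
student=Noor: ✗
student=Farah: ✓ → 26
student=Ines: ✓ → 16
student=Quinn: ✗
student=Carmen: ✓ → 40
student=Kai: ✓ → 4
student=Gus: ✓ → 32
student=Omar: ✓ → 5
student=Mira: ✓ → 23
student=Jude: ✗
student=Diego: ✓ → 29
student=Xiu: ✗
cs_avg = (26 + 16 + 40 + 4 + 32 + 5 + 23 + 29) / 8 = 21.875
—
[attendance_max: attendance > 74 AND major = 'CS']
student=Noor: ✗
student=Farah: ✗
student=Ines: ✗
student=Quinn: ✗
student=Carmen: ✗
student=Kai: ✓ → 4
student=Gus: ✗
student=Omar: ✗
student=Mira: ✗
student=Jude: ✗
student=Diego: ✗
student=Xiu: ✗
attendance_max = MAX(4) = 4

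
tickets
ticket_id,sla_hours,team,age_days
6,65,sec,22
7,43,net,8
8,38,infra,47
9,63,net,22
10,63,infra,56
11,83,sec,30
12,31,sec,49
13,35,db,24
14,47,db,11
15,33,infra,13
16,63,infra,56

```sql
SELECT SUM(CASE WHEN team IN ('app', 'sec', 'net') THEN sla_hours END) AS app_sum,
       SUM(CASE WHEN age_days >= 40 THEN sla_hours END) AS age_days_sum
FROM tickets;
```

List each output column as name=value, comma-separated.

[app_sum: team IN ('app', 'sec', 'net')]
ticket_id=6: ✓ → 65
ticket_id=7: ✓ → 43
ticket_id=8: ✗
ticket_id=9: ✓ → 63
ticket_id=10: ✗
ticket_id=11: ✓ → 83
ticket_id=12: ✓ → 31
ticket_id=13: ✗
ticket_id=14: ✗
ticket_id=15: ✗
ticket_id=16: ✗
app_sum = 65 + 43 + 63 + 83 + 31 = 285
—
[age_days_sum: age_days >= 40]
ticket_id=6: ✗
ticket_id=7: ✗
ticket_id=8: ✓ → 38
ticket_id=9: ✗
ticket_id=10: ✓ → 63
ticket_id=11: ✗
ticket_id=12: ✓ → 31
ticket_id=13: ✗
ticket_id=14: ✗
ticket_id=15: ✗
ticket_id=16: ✓ → 63
age_days_sum = 38 + 63 + 31 + 63 = 195

app_sum=285, age_days_sum=195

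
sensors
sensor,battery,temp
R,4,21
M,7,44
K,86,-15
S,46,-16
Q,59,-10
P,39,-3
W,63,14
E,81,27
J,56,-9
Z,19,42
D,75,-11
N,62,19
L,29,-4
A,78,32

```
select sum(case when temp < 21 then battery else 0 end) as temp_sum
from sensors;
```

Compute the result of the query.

sensor=R: ✗
sensor=M: ✗
sensor=K: ✓ → 86
sensor=S: ✓ → 46
sensor=Q: ✓ → 59
sensor=P: ✓ → 39
sensor=W: ✓ → 63
sensor=E: ✗
sensor=J: ✓ → 56
sensor=Z: ✗
sensor=D: ✓ → 75
sensor=N: ✓ → 62
sensor=L: ✓ → 29
sensor=A: ✗
temp_sum = 86 + 46 + 59 + 39 + 63 + 56 + 75 + 62 + 29 = 515

515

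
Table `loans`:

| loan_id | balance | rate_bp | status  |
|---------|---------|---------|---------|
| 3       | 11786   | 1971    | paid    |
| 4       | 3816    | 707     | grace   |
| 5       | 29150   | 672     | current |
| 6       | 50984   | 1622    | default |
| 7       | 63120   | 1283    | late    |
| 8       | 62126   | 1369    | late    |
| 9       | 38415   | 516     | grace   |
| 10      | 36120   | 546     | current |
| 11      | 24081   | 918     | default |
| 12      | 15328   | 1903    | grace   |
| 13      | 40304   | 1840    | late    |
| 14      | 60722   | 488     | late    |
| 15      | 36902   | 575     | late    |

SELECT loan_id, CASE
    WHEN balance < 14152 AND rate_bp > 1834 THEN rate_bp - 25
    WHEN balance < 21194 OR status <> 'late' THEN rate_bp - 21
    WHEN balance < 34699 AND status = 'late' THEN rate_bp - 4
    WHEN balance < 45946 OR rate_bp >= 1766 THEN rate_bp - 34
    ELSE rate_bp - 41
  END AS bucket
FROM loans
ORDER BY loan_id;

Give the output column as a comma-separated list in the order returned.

loan_id=3: balance < 14152 AND rate_bp > 1834 → 1946
loan_id=4: balance < 21194 OR status <> 'late' → 686
loan_id=5: balance < 21194 OR status <> 'late' → 651
loan_id=6: balance < 21194 OR status <> 'late' → 1601
loan_id=7: ELSE → 1242
loan_id=8: ELSE → 1328
loan_id=9: balance < 21194 OR status <> 'late' → 495
loan_id=10: balance < 21194 OR status <> 'late' → 525
loan_id=11: balance < 21194 OR status <> 'late' → 897
loan_id=12: balance < 21194 OR status <> 'late' → 1882
loan_id=13: balance < 45946 OR rate_bp >= 1766 → 1806
loan_id=14: ELSE → 447
loan_id=15: balance < 45946 OR rate_bp >= 1766 → 541

1946, 686, 651, 1601, 1242, 1328, 495, 525, 897, 1882, 1806, 447, 541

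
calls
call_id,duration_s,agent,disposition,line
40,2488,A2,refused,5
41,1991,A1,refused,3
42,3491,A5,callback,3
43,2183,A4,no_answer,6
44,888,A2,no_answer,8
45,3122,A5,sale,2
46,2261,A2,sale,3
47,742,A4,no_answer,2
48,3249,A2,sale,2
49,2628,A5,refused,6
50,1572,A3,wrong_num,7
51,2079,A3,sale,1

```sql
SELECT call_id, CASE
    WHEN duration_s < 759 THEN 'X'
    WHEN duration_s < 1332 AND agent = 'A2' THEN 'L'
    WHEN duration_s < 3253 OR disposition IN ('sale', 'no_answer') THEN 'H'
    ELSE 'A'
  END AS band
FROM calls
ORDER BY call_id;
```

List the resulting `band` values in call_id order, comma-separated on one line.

call_id=40: duration_s < 3253 OR disposition IN ('sale', 'no_answer') → H
call_id=41: duration_s < 3253 OR disposition IN ('sale', 'no_answer') → H
call_id=42: ELSE → A
call_id=43: duration_s < 3253 OR disposition IN ('sale', 'no_answer') → H
call_id=44: duration_s < 1332 AND agent = 'A2' → L
call_id=45: duration_s < 3253 OR disposition IN ('sale', 'no_answer') → H
call_id=46: duration_s < 3253 OR disposition IN ('sale', 'no_answer') → H
call_id=47: duration_s < 759 → X
call_id=48: duration_s < 3253 OR disposition IN ('sale', 'no_answer') → H
call_id=49: duration_s < 3253 OR disposition IN ('sale', 'no_answer') → H
call_id=50: duration_s < 3253 OR disposition IN ('sale', 'no_answer') → H
call_id=51: duration_s < 3253 OR disposition IN ('sale', 'no_answer') → H

H, H, A, H, L, H, H, X, H, H, H, H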